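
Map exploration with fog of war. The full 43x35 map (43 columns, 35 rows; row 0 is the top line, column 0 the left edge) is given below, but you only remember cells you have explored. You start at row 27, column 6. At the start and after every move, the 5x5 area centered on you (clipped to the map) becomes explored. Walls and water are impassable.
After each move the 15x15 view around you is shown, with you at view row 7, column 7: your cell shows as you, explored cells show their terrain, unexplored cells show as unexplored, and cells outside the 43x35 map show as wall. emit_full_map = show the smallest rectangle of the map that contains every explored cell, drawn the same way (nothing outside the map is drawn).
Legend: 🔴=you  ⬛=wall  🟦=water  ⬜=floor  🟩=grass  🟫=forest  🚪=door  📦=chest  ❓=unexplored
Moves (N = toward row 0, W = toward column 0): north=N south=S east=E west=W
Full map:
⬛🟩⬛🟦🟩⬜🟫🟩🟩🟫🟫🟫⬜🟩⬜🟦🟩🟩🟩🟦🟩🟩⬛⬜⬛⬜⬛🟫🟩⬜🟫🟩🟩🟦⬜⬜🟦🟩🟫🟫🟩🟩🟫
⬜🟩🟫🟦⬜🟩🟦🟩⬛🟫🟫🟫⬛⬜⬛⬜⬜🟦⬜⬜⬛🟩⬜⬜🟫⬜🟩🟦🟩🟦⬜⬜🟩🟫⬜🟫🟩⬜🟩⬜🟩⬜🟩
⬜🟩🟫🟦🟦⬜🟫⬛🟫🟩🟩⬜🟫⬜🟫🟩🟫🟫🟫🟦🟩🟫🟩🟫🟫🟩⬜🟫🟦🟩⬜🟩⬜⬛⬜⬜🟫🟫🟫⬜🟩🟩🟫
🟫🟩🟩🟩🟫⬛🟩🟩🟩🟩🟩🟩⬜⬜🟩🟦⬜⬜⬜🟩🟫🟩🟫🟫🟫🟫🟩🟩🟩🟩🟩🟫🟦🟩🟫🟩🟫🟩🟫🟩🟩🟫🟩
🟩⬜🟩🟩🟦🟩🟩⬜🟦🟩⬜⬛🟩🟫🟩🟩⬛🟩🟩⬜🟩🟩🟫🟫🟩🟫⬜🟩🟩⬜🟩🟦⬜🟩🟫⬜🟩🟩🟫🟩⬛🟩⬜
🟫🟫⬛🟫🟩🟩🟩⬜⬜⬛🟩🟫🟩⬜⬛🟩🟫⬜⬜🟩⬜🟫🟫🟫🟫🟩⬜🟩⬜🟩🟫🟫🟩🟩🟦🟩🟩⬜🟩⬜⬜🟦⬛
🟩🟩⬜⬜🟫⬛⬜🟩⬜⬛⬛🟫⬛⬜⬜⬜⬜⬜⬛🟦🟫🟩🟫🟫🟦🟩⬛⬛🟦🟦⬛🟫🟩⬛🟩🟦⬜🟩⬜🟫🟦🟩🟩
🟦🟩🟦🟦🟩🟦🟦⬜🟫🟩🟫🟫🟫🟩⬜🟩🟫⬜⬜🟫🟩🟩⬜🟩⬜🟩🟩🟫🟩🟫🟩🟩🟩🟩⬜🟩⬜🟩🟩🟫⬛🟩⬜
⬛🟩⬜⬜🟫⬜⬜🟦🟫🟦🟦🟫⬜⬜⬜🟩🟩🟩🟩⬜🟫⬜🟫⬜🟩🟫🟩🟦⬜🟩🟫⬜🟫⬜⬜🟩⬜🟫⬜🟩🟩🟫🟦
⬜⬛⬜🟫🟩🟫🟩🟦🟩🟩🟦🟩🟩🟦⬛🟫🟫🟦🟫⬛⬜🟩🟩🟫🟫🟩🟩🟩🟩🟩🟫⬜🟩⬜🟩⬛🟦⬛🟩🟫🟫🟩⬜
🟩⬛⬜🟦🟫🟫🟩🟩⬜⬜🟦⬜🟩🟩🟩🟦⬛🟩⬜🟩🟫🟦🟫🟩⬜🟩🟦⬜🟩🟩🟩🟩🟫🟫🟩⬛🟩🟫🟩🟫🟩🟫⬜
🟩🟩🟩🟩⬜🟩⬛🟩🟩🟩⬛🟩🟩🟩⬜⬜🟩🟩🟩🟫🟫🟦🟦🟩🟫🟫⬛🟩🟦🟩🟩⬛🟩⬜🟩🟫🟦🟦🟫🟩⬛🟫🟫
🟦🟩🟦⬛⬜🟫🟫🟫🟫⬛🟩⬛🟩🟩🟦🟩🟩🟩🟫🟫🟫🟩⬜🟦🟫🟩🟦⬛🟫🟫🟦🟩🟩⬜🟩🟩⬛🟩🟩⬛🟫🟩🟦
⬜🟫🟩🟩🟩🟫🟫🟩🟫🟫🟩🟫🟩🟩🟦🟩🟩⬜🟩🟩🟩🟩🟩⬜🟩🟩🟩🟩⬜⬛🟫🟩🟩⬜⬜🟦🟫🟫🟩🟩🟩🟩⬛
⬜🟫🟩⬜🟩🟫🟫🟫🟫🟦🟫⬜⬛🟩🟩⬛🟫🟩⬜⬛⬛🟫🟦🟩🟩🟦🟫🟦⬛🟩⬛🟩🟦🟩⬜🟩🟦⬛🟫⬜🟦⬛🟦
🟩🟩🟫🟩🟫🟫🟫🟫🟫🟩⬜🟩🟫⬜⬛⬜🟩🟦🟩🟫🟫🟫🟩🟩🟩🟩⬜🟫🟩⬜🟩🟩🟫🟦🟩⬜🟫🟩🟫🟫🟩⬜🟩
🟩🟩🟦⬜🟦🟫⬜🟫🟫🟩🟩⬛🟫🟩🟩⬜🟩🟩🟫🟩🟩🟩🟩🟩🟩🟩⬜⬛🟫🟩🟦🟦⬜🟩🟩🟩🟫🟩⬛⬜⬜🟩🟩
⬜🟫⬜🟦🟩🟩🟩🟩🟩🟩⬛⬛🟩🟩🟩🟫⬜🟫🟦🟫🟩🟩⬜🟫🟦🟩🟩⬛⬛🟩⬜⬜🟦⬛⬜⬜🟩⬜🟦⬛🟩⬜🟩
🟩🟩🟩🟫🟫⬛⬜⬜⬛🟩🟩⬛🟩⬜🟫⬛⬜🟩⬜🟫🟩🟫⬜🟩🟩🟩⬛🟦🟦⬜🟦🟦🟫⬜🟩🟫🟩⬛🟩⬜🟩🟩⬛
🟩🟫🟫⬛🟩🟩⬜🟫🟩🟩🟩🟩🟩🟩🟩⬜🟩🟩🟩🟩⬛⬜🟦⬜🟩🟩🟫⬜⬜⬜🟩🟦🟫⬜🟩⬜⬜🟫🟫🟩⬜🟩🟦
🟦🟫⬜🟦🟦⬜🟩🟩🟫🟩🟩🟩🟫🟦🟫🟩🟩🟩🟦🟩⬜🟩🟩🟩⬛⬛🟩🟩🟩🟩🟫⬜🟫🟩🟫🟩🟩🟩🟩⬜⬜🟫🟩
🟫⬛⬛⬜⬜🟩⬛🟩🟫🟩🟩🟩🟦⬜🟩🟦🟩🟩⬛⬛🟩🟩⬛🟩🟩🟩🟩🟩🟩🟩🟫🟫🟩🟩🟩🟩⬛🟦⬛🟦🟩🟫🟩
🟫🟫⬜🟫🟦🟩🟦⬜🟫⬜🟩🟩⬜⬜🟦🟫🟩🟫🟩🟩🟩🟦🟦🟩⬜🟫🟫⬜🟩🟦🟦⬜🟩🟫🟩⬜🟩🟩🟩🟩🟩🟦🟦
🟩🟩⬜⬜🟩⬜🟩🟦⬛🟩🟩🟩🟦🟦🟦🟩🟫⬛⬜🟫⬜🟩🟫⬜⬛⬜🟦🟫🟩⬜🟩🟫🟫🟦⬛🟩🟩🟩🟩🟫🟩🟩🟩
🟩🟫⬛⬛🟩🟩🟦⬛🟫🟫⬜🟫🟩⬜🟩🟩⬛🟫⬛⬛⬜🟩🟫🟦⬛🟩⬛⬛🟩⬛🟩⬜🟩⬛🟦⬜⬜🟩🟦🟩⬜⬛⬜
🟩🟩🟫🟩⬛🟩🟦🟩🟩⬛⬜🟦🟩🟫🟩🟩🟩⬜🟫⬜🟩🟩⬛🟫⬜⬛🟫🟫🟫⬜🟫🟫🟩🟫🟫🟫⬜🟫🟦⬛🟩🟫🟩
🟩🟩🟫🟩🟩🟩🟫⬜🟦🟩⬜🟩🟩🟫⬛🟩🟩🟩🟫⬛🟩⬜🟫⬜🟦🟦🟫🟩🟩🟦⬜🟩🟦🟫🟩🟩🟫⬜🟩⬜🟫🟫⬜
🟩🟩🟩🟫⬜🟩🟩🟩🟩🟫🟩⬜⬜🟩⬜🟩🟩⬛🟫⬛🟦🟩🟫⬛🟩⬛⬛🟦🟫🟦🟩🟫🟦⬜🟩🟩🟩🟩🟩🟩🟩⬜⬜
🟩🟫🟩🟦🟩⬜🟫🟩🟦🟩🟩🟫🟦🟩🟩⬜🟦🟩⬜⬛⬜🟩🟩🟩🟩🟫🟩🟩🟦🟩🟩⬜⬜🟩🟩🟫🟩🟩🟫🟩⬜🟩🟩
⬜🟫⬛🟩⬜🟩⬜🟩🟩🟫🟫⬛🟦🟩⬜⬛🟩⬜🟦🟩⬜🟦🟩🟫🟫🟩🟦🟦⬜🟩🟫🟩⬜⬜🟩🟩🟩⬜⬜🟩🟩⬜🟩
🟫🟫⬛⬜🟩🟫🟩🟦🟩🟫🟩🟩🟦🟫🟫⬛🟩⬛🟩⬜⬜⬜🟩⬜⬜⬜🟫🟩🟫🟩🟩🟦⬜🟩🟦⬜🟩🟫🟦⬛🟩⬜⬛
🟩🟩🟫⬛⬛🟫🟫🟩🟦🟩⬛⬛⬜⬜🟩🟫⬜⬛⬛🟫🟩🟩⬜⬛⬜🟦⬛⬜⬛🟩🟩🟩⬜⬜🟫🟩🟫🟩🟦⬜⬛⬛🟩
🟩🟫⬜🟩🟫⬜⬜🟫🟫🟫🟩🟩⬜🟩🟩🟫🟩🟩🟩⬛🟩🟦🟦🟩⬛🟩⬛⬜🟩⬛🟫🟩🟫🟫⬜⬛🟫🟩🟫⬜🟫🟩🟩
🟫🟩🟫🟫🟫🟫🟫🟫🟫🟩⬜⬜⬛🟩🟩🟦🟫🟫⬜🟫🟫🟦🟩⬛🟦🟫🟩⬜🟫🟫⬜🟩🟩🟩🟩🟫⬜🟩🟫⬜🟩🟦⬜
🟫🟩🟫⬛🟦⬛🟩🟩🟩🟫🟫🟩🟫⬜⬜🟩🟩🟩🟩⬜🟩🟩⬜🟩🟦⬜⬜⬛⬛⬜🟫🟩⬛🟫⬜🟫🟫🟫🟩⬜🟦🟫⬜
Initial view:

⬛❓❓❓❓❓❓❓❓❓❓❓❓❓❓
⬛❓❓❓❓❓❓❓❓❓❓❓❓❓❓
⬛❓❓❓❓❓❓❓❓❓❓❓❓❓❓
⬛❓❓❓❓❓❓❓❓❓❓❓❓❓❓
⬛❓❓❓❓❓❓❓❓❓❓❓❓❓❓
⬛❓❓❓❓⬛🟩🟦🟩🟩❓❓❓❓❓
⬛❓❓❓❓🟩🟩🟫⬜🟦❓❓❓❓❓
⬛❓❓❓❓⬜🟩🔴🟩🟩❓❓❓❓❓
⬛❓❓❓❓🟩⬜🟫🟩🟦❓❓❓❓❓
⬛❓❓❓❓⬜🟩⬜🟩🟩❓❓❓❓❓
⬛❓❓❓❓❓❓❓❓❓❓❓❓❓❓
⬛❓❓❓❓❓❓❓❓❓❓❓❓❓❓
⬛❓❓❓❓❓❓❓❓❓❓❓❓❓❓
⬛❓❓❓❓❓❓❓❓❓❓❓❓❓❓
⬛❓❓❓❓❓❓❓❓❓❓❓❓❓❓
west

⬛⬛❓❓❓❓❓❓❓❓❓❓❓❓❓
⬛⬛❓❓❓❓❓❓❓❓❓❓❓❓❓
⬛⬛❓❓❓❓❓❓❓❓❓❓❓❓❓
⬛⬛❓❓❓❓❓❓❓❓❓❓❓❓❓
⬛⬛❓❓❓❓❓❓❓❓❓❓❓❓❓
⬛⬛❓❓❓🟩⬛🟩🟦🟩🟩❓❓❓❓
⬛⬛❓❓❓🟩🟩🟩🟫⬜🟦❓❓❓❓
⬛⬛❓❓❓🟫⬜🔴🟩🟩🟩❓❓❓❓
⬛⬛❓❓❓🟦🟩⬜🟫🟩🟦❓❓❓❓
⬛⬛❓❓❓🟩⬜🟩⬜🟩🟩❓❓❓❓
⬛⬛❓❓❓❓❓❓❓❓❓❓❓❓❓
⬛⬛❓❓❓❓❓❓❓❓❓❓❓❓❓
⬛⬛❓❓❓❓❓❓❓❓❓❓❓❓❓
⬛⬛❓❓❓❓❓❓❓❓❓❓❓❓❓
⬛⬛❓❓❓❓❓❓❓❓❓❓❓❓❓

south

⬛⬛❓❓❓❓❓❓❓❓❓❓❓❓❓
⬛⬛❓❓❓❓❓❓❓❓❓❓❓❓❓
⬛⬛❓❓❓❓❓❓❓❓❓❓❓❓❓
⬛⬛❓❓❓❓❓❓❓❓❓❓❓❓❓
⬛⬛❓❓❓🟩⬛🟩🟦🟩🟩❓❓❓❓
⬛⬛❓❓❓🟩🟩🟩🟫⬜🟦❓❓❓❓
⬛⬛❓❓❓🟫⬜🟩🟩🟩🟩❓❓❓❓
⬛⬛❓❓❓🟦🟩🔴🟫🟩🟦❓❓❓❓
⬛⬛❓❓❓🟩⬜🟩⬜🟩🟩❓❓❓❓
⬛⬛❓❓❓⬜🟩🟫🟩🟦❓❓❓❓❓
⬛⬛❓❓❓❓❓❓❓❓❓❓❓❓❓
⬛⬛❓❓❓❓❓❓❓❓❓❓❓❓❓
⬛⬛❓❓❓❓❓❓❓❓❓❓❓❓❓
⬛⬛❓❓❓❓❓❓❓❓❓❓❓❓❓
⬛⬛⬛⬛⬛⬛⬛⬛⬛⬛⬛⬛⬛⬛⬛

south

⬛⬛❓❓❓❓❓❓❓❓❓❓❓❓❓
⬛⬛❓❓❓❓❓❓❓❓❓❓❓❓❓
⬛⬛❓❓❓❓❓❓❓❓❓❓❓❓❓
⬛⬛❓❓❓🟩⬛🟩🟦🟩🟩❓❓❓❓
⬛⬛❓❓❓🟩🟩🟩🟫⬜🟦❓❓❓❓
⬛⬛❓❓❓🟫⬜🟩🟩🟩🟩❓❓❓❓
⬛⬛❓❓❓🟦🟩⬜🟫🟩🟦❓❓❓❓
⬛⬛❓❓❓🟩⬜🔴⬜🟩🟩❓❓❓❓
⬛⬛❓❓❓⬜🟩🟫🟩🟦❓❓❓❓❓
⬛⬛❓❓❓⬛⬛🟫🟫🟩❓❓❓❓❓
⬛⬛❓❓❓❓❓❓❓❓❓❓❓❓❓
⬛⬛❓❓❓❓❓❓❓❓❓❓❓❓❓
⬛⬛❓❓❓❓❓❓❓❓❓❓❓❓❓
⬛⬛⬛⬛⬛⬛⬛⬛⬛⬛⬛⬛⬛⬛⬛
⬛⬛⬛⬛⬛⬛⬛⬛⬛⬛⬛⬛⬛⬛⬛

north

⬛⬛❓❓❓❓❓❓❓❓❓❓❓❓❓
⬛⬛❓❓❓❓❓❓❓❓❓❓❓❓❓
⬛⬛❓❓❓❓❓❓❓❓❓❓❓❓❓
⬛⬛❓❓❓❓❓❓❓❓❓❓❓❓❓
⬛⬛❓❓❓🟩⬛🟩🟦🟩🟩❓❓❓❓
⬛⬛❓❓❓🟩🟩🟩🟫⬜🟦❓❓❓❓
⬛⬛❓❓❓🟫⬜🟩🟩🟩🟩❓❓❓❓
⬛⬛❓❓❓🟦🟩🔴🟫🟩🟦❓❓❓❓
⬛⬛❓❓❓🟩⬜🟩⬜🟩🟩❓❓❓❓
⬛⬛❓❓❓⬜🟩🟫🟩🟦❓❓❓❓❓
⬛⬛❓❓❓⬛⬛🟫🟫🟩❓❓❓❓❓
⬛⬛❓❓❓❓❓❓❓❓❓❓❓❓❓
⬛⬛❓❓❓❓❓❓❓❓❓❓❓❓❓
⬛⬛❓❓❓❓❓❓❓❓❓❓❓❓❓
⬛⬛⬛⬛⬛⬛⬛⬛⬛⬛⬛⬛⬛⬛⬛

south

⬛⬛❓❓❓❓❓❓❓❓❓❓❓❓❓
⬛⬛❓❓❓❓❓❓❓❓❓❓❓❓❓
⬛⬛❓❓❓❓❓❓❓❓❓❓❓❓❓
⬛⬛❓❓❓🟩⬛🟩🟦🟩🟩❓❓❓❓
⬛⬛❓❓❓🟩🟩🟩🟫⬜🟦❓❓❓❓
⬛⬛❓❓❓🟫⬜🟩🟩🟩🟩❓❓❓❓
⬛⬛❓❓❓🟦🟩⬜🟫🟩🟦❓❓❓❓
⬛⬛❓❓❓🟩⬜🔴⬜🟩🟩❓❓❓❓
⬛⬛❓❓❓⬜🟩🟫🟩🟦❓❓❓❓❓
⬛⬛❓❓❓⬛⬛🟫🟫🟩❓❓❓❓❓
⬛⬛❓❓❓❓❓❓❓❓❓❓❓❓❓
⬛⬛❓❓❓❓❓❓❓❓❓❓❓❓❓
⬛⬛❓❓❓❓❓❓❓❓❓❓❓❓❓
⬛⬛⬛⬛⬛⬛⬛⬛⬛⬛⬛⬛⬛⬛⬛
⬛⬛⬛⬛⬛⬛⬛⬛⬛⬛⬛⬛⬛⬛⬛

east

⬛❓❓❓❓❓❓❓❓❓❓❓❓❓❓
⬛❓❓❓❓❓❓❓❓❓❓❓❓❓❓
⬛❓❓❓❓❓❓❓❓❓❓❓❓❓❓
⬛❓❓❓🟩⬛🟩🟦🟩🟩❓❓❓❓❓
⬛❓❓❓🟩🟩🟩🟫⬜🟦❓❓❓❓❓
⬛❓❓❓🟫⬜🟩🟩🟩🟩❓❓❓❓❓
⬛❓❓❓🟦🟩⬜🟫🟩🟦❓❓❓❓❓
⬛❓❓❓🟩⬜🟩🔴🟩🟩❓❓❓❓❓
⬛❓❓❓⬜🟩🟫🟩🟦🟩❓❓❓❓❓
⬛❓❓❓⬛⬛🟫🟫🟩🟦❓❓❓❓❓
⬛❓❓❓❓❓❓❓❓❓❓❓❓❓❓
⬛❓❓❓❓❓❓❓❓❓❓❓❓❓❓
⬛❓❓❓❓❓❓❓❓❓❓❓❓❓❓
⬛⬛⬛⬛⬛⬛⬛⬛⬛⬛⬛⬛⬛⬛⬛
⬛⬛⬛⬛⬛⬛⬛⬛⬛⬛⬛⬛⬛⬛⬛

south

⬛❓❓❓❓❓❓❓❓❓❓❓❓❓❓
⬛❓❓❓❓❓❓❓❓❓❓❓❓❓❓
⬛❓❓❓🟩⬛🟩🟦🟩🟩❓❓❓❓❓
⬛❓❓❓🟩🟩🟩🟫⬜🟦❓❓❓❓❓
⬛❓❓❓🟫⬜🟩🟩🟩🟩❓❓❓❓❓
⬛❓❓❓🟦🟩⬜🟫🟩🟦❓❓❓❓❓
⬛❓❓❓🟩⬜🟩⬜🟩🟩❓❓❓❓❓
⬛❓❓❓⬜🟩🟫🔴🟦🟩❓❓❓❓❓
⬛❓❓❓⬛⬛🟫🟫🟩🟦❓❓❓❓❓
⬛❓❓❓❓🟫⬜⬜🟫🟫❓❓❓❓❓
⬛❓❓❓❓❓❓❓❓❓❓❓❓❓❓
⬛❓❓❓❓❓❓❓❓❓❓❓❓❓❓
⬛⬛⬛⬛⬛⬛⬛⬛⬛⬛⬛⬛⬛⬛⬛
⬛⬛⬛⬛⬛⬛⬛⬛⬛⬛⬛⬛⬛⬛⬛
⬛⬛⬛⬛⬛⬛⬛⬛⬛⬛⬛⬛⬛⬛⬛

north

⬛❓❓❓❓❓❓❓❓❓❓❓❓❓❓
⬛❓❓❓❓❓❓❓❓❓❓❓❓❓❓
⬛❓❓❓❓❓❓❓❓❓❓❓❓❓❓
⬛❓❓❓🟩⬛🟩🟦🟩🟩❓❓❓❓❓
⬛❓❓❓🟩🟩🟩🟫⬜🟦❓❓❓❓❓
⬛❓❓❓🟫⬜🟩🟩🟩🟩❓❓❓❓❓
⬛❓❓❓🟦🟩⬜🟫🟩🟦❓❓❓❓❓
⬛❓❓❓🟩⬜🟩🔴🟩🟩❓❓❓❓❓
⬛❓❓❓⬜🟩🟫🟩🟦🟩❓❓❓❓❓
⬛❓❓❓⬛⬛🟫🟫🟩🟦❓❓❓❓❓
⬛❓❓❓❓🟫⬜⬜🟫🟫❓❓❓❓❓
⬛❓❓❓❓❓❓❓❓❓❓❓❓❓❓
⬛❓❓❓❓❓❓❓❓❓❓❓❓❓❓
⬛⬛⬛⬛⬛⬛⬛⬛⬛⬛⬛⬛⬛⬛⬛
⬛⬛⬛⬛⬛⬛⬛⬛⬛⬛⬛⬛⬛⬛⬛

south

⬛❓❓❓❓❓❓❓❓❓❓❓❓❓❓
⬛❓❓❓❓❓❓❓❓❓❓❓❓❓❓
⬛❓❓❓🟩⬛🟩🟦🟩🟩❓❓❓❓❓
⬛❓❓❓🟩🟩🟩🟫⬜🟦❓❓❓❓❓
⬛❓❓❓🟫⬜🟩🟩🟩🟩❓❓❓❓❓
⬛❓❓❓🟦🟩⬜🟫🟩🟦❓❓❓❓❓
⬛❓❓❓🟩⬜🟩⬜🟩🟩❓❓❓❓❓
⬛❓❓❓⬜🟩🟫🔴🟦🟩❓❓❓❓❓
⬛❓❓❓⬛⬛🟫🟫🟩🟦❓❓❓❓❓
⬛❓❓❓❓🟫⬜⬜🟫🟫❓❓❓❓❓
⬛❓❓❓❓❓❓❓❓❓❓❓❓❓❓
⬛❓❓❓❓❓❓❓❓❓❓❓❓❓❓
⬛⬛⬛⬛⬛⬛⬛⬛⬛⬛⬛⬛⬛⬛⬛
⬛⬛⬛⬛⬛⬛⬛⬛⬛⬛⬛⬛⬛⬛⬛
⬛⬛⬛⬛⬛⬛⬛⬛⬛⬛⬛⬛⬛⬛⬛

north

⬛❓❓❓❓❓❓❓❓❓❓❓❓❓❓
⬛❓❓❓❓❓❓❓❓❓❓❓❓❓❓
⬛❓❓❓❓❓❓❓❓❓❓❓❓❓❓
⬛❓❓❓🟩⬛🟩🟦🟩🟩❓❓❓❓❓
⬛❓❓❓🟩🟩🟩🟫⬜🟦❓❓❓❓❓
⬛❓❓❓🟫⬜🟩🟩🟩🟩❓❓❓❓❓
⬛❓❓❓🟦🟩⬜🟫🟩🟦❓❓❓❓❓
⬛❓❓❓🟩⬜🟩🔴🟩🟩❓❓❓❓❓
⬛❓❓❓⬜🟩🟫🟩🟦🟩❓❓❓❓❓
⬛❓❓❓⬛⬛🟫🟫🟩🟦❓❓❓❓❓
⬛❓❓❓❓🟫⬜⬜🟫🟫❓❓❓❓❓
⬛❓❓❓❓❓❓❓❓❓❓❓❓❓❓
⬛❓❓❓❓❓❓❓❓❓❓❓❓❓❓
⬛⬛⬛⬛⬛⬛⬛⬛⬛⬛⬛⬛⬛⬛⬛
⬛⬛⬛⬛⬛⬛⬛⬛⬛⬛⬛⬛⬛⬛⬛

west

⬛⬛❓❓❓❓❓❓❓❓❓❓❓❓❓
⬛⬛❓❓❓❓❓❓❓❓❓❓❓❓❓
⬛⬛❓❓❓❓❓❓❓❓❓❓❓❓❓
⬛⬛❓❓❓🟩⬛🟩🟦🟩🟩❓❓❓❓
⬛⬛❓❓❓🟩🟩🟩🟫⬜🟦❓❓❓❓
⬛⬛❓❓❓🟫⬜🟩🟩🟩🟩❓❓❓❓
⬛⬛❓❓❓🟦🟩⬜🟫🟩🟦❓❓❓❓
⬛⬛❓❓❓🟩⬜🔴⬜🟩🟩❓❓❓❓
⬛⬛❓❓❓⬜🟩🟫🟩🟦🟩❓❓❓❓
⬛⬛❓❓❓⬛⬛🟫🟫🟩🟦❓❓❓❓
⬛⬛❓❓❓❓🟫⬜⬜🟫🟫❓❓❓❓
⬛⬛❓❓❓❓❓❓❓❓❓❓❓❓❓
⬛⬛❓❓❓❓❓❓❓❓❓❓❓❓❓
⬛⬛⬛⬛⬛⬛⬛⬛⬛⬛⬛⬛⬛⬛⬛
⬛⬛⬛⬛⬛⬛⬛⬛⬛⬛⬛⬛⬛⬛⬛

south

⬛⬛❓❓❓❓❓❓❓❓❓❓❓❓❓
⬛⬛❓❓❓❓❓❓❓❓❓❓❓❓❓
⬛⬛❓❓❓🟩⬛🟩🟦🟩🟩❓❓❓❓
⬛⬛❓❓❓🟩🟩🟩🟫⬜🟦❓❓❓❓
⬛⬛❓❓❓🟫⬜🟩🟩🟩🟩❓❓❓❓
⬛⬛❓❓❓🟦🟩⬜🟫🟩🟦❓❓❓❓
⬛⬛❓❓❓🟩⬜🟩⬜🟩🟩❓❓❓❓
⬛⬛❓❓❓⬜🟩🔴🟩🟦🟩❓❓❓❓
⬛⬛❓❓❓⬛⬛🟫🟫🟩🟦❓❓❓❓
⬛⬛❓❓❓🟩🟫⬜⬜🟫🟫❓❓❓❓
⬛⬛❓❓❓❓❓❓❓❓❓❓❓❓❓
⬛⬛❓❓❓❓❓❓❓❓❓❓❓❓❓
⬛⬛⬛⬛⬛⬛⬛⬛⬛⬛⬛⬛⬛⬛⬛
⬛⬛⬛⬛⬛⬛⬛⬛⬛⬛⬛⬛⬛⬛⬛
⬛⬛⬛⬛⬛⬛⬛⬛⬛⬛⬛⬛⬛⬛⬛

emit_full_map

🟩⬛🟩🟦🟩🟩
🟩🟩🟩🟫⬜🟦
🟫⬜🟩🟩🟩🟩
🟦🟩⬜🟫🟩🟦
🟩⬜🟩⬜🟩🟩
⬜🟩🔴🟩🟦🟩
⬛⬛🟫🟫🟩🟦
🟩🟫⬜⬜🟫🟫

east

⬛❓❓❓❓❓❓❓❓❓❓❓❓❓❓
⬛❓❓❓❓❓❓❓❓❓❓❓❓❓❓
⬛❓❓❓🟩⬛🟩🟦🟩🟩❓❓❓❓❓
⬛❓❓❓🟩🟩🟩🟫⬜🟦❓❓❓❓❓
⬛❓❓❓🟫⬜🟩🟩🟩🟩❓❓❓❓❓
⬛❓❓❓🟦🟩⬜🟫🟩🟦❓❓❓❓❓
⬛❓❓❓🟩⬜🟩⬜🟩🟩❓❓❓❓❓
⬛❓❓❓⬜🟩🟫🔴🟦🟩❓❓❓❓❓
⬛❓❓❓⬛⬛🟫🟫🟩🟦❓❓❓❓❓
⬛❓❓❓🟩🟫⬜⬜🟫🟫❓❓❓❓❓
⬛❓❓❓❓❓❓❓❓❓❓❓❓❓❓
⬛❓❓❓❓❓❓❓❓❓❓❓❓❓❓
⬛⬛⬛⬛⬛⬛⬛⬛⬛⬛⬛⬛⬛⬛⬛
⬛⬛⬛⬛⬛⬛⬛⬛⬛⬛⬛⬛⬛⬛⬛
⬛⬛⬛⬛⬛⬛⬛⬛⬛⬛⬛⬛⬛⬛⬛

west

⬛⬛❓❓❓❓❓❓❓❓❓❓❓❓❓
⬛⬛❓❓❓❓❓❓❓❓❓❓❓❓❓
⬛⬛❓❓❓🟩⬛🟩🟦🟩🟩❓❓❓❓
⬛⬛❓❓❓🟩🟩🟩🟫⬜🟦❓❓❓❓
⬛⬛❓❓❓🟫⬜🟩🟩🟩🟩❓❓❓❓
⬛⬛❓❓❓🟦🟩⬜🟫🟩🟦❓❓❓❓
⬛⬛❓❓❓🟩⬜🟩⬜🟩🟩❓❓❓❓
⬛⬛❓❓❓⬜🟩🔴🟩🟦🟩❓❓❓❓
⬛⬛❓❓❓⬛⬛🟫🟫🟩🟦❓❓❓❓
⬛⬛❓❓❓🟩🟫⬜⬜🟫🟫❓❓❓❓
⬛⬛❓❓❓❓❓❓❓❓❓❓❓❓❓
⬛⬛❓❓❓❓❓❓❓❓❓❓❓❓❓
⬛⬛⬛⬛⬛⬛⬛⬛⬛⬛⬛⬛⬛⬛⬛
⬛⬛⬛⬛⬛⬛⬛⬛⬛⬛⬛⬛⬛⬛⬛
⬛⬛⬛⬛⬛⬛⬛⬛⬛⬛⬛⬛⬛⬛⬛

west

⬛⬛⬛❓❓❓❓❓❓❓❓❓❓❓❓
⬛⬛⬛❓❓❓❓❓❓❓❓❓❓❓❓
⬛⬛⬛❓❓❓🟩⬛🟩🟦🟩🟩❓❓❓
⬛⬛⬛❓❓❓🟩🟩🟩🟫⬜🟦❓❓❓
⬛⬛⬛❓❓❓🟫⬜🟩🟩🟩🟩❓❓❓
⬛⬛⬛❓❓🟩🟦🟩⬜🟫🟩🟦❓❓❓
⬛⬛⬛❓❓⬛🟩⬜🟩⬜🟩🟩❓❓❓
⬛⬛⬛❓❓⬛⬜🔴🟫🟩🟦🟩❓❓❓
⬛⬛⬛❓❓🟫⬛⬛🟫🟫🟩🟦❓❓❓
⬛⬛⬛❓❓⬜🟩🟫⬜⬜🟫🟫❓❓❓
⬛⬛⬛❓❓❓❓❓❓❓❓❓❓❓❓
⬛⬛⬛❓❓❓❓❓❓❓❓❓❓❓❓
⬛⬛⬛⬛⬛⬛⬛⬛⬛⬛⬛⬛⬛⬛⬛
⬛⬛⬛⬛⬛⬛⬛⬛⬛⬛⬛⬛⬛⬛⬛
⬛⬛⬛⬛⬛⬛⬛⬛⬛⬛⬛⬛⬛⬛⬛

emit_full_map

❓🟩⬛🟩🟦🟩🟩
❓🟩🟩🟩🟫⬜🟦
❓🟫⬜🟩🟩🟩🟩
🟩🟦🟩⬜🟫🟩🟦
⬛🟩⬜🟩⬜🟩🟩
⬛⬜🔴🟫🟩🟦🟩
🟫⬛⬛🟫🟫🟩🟦
⬜🟩🟫⬜⬜🟫🟫


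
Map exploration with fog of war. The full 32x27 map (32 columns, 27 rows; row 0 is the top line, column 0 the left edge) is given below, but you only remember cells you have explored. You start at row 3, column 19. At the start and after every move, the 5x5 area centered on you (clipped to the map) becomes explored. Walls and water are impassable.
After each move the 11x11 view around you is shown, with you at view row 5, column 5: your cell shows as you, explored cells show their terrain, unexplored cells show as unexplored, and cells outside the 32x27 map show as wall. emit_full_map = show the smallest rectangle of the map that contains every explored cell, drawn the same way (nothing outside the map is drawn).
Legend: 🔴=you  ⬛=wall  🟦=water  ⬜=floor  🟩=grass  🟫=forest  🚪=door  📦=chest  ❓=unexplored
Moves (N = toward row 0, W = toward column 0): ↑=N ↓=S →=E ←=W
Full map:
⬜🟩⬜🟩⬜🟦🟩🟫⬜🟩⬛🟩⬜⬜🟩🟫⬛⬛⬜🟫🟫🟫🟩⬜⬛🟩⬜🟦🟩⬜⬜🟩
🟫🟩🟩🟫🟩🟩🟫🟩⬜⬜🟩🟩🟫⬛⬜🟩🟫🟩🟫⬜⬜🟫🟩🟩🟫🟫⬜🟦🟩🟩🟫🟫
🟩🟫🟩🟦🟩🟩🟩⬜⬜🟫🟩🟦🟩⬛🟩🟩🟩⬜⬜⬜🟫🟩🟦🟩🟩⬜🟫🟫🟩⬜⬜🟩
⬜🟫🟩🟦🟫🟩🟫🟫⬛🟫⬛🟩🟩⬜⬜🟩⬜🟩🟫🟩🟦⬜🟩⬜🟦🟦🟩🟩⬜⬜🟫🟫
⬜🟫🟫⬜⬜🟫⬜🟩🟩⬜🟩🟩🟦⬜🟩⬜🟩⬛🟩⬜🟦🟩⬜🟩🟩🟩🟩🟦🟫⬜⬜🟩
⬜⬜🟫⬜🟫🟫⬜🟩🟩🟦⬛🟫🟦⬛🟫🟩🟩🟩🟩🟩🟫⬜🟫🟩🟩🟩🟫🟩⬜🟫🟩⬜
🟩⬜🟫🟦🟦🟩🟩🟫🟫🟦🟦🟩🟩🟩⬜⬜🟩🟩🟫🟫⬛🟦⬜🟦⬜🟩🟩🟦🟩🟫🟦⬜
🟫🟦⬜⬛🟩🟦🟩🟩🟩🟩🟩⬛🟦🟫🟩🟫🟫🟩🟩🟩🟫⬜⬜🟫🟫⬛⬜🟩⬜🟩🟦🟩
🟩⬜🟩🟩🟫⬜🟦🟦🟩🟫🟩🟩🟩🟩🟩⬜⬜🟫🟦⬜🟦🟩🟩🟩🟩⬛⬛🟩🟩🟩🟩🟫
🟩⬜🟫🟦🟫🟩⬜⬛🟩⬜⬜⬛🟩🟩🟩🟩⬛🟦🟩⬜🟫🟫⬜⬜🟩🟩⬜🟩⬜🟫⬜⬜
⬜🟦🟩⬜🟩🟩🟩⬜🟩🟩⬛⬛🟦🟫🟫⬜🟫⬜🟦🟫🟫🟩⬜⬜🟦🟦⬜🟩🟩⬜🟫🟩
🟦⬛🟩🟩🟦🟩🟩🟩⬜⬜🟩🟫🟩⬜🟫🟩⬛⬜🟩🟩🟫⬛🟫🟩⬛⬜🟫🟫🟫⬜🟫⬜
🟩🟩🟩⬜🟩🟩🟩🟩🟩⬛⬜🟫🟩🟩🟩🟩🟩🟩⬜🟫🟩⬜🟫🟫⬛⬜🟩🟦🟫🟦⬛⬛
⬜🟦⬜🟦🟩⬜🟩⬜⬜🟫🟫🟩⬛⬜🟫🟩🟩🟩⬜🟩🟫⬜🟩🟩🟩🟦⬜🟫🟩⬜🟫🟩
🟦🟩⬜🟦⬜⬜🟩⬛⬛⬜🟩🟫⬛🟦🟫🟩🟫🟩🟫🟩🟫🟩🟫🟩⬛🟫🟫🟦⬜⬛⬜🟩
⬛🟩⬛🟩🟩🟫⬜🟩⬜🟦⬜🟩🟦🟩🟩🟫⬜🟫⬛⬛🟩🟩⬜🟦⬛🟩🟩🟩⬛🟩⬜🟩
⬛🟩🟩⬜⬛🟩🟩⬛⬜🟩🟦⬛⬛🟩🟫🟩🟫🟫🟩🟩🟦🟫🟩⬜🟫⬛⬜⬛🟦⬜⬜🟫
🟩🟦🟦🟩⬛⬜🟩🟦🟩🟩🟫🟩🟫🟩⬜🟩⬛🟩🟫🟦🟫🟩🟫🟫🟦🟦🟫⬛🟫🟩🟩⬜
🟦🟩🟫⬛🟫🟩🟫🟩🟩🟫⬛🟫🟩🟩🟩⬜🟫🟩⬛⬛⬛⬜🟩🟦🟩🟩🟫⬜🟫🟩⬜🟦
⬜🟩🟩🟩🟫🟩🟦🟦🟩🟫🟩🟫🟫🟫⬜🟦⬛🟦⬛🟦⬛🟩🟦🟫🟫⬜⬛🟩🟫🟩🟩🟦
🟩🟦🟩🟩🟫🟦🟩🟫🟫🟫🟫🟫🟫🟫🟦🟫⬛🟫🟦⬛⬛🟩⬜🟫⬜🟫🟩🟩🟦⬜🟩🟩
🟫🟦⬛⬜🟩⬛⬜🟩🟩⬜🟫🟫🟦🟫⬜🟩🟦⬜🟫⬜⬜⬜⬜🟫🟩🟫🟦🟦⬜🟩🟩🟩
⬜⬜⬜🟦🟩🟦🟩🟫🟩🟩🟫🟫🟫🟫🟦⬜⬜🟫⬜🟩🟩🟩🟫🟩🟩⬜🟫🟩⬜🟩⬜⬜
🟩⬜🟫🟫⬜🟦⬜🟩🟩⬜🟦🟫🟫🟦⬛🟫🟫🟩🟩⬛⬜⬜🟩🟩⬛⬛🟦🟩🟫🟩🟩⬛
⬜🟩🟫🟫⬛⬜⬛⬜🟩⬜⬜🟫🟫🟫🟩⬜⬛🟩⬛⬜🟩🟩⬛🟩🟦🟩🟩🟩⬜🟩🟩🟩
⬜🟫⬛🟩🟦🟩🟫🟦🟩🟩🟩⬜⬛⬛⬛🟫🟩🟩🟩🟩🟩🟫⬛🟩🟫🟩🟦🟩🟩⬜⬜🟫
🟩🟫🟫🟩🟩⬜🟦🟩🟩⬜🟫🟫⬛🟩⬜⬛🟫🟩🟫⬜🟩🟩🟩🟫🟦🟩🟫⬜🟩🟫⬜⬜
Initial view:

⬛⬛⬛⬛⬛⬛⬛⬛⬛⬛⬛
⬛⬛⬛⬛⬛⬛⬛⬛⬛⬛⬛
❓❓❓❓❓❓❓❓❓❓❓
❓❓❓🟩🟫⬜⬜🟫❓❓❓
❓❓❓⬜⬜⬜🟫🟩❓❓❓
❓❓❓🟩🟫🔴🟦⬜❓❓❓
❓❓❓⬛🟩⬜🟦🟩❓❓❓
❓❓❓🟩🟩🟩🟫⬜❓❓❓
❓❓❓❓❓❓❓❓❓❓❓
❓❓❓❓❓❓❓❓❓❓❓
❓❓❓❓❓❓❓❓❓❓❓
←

⬛⬛⬛⬛⬛⬛⬛⬛⬛⬛⬛
⬛⬛⬛⬛⬛⬛⬛⬛⬛⬛⬛
❓❓❓❓❓❓❓❓❓❓❓
❓❓❓🟫🟩🟫⬜⬜🟫❓❓
❓❓❓🟩⬜⬜⬜🟫🟩❓❓
❓❓❓⬜🟩🔴🟩🟦⬜❓❓
❓❓❓🟩⬛🟩⬜🟦🟩❓❓
❓❓❓🟩🟩🟩🟩🟫⬜❓❓
❓❓❓❓❓❓❓❓❓❓❓
❓❓❓❓❓❓❓❓❓❓❓
❓❓❓❓❓❓❓❓❓❓❓

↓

⬛⬛⬛⬛⬛⬛⬛⬛⬛⬛⬛
❓❓❓❓❓❓❓❓❓❓❓
❓❓❓🟫🟩🟫⬜⬜🟫❓❓
❓❓❓🟩⬜⬜⬜🟫🟩❓❓
❓❓❓⬜🟩🟫🟩🟦⬜❓❓
❓❓❓🟩⬛🔴⬜🟦🟩❓❓
❓❓❓🟩🟩🟩🟩🟫⬜❓❓
❓❓❓🟩🟩🟫🟫⬛❓❓❓
❓❓❓❓❓❓❓❓❓❓❓
❓❓❓❓❓❓❓❓❓❓❓
❓❓❓❓❓❓❓❓❓❓❓

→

⬛⬛⬛⬛⬛⬛⬛⬛⬛⬛⬛
❓❓❓❓❓❓❓❓❓❓❓
❓❓🟫🟩🟫⬜⬜🟫❓❓❓
❓❓🟩⬜⬜⬜🟫🟩❓❓❓
❓❓⬜🟩🟫🟩🟦⬜❓❓❓
❓❓🟩⬛🟩🔴🟦🟩❓❓❓
❓❓🟩🟩🟩🟩🟫⬜❓❓❓
❓❓🟩🟩🟫🟫⬛🟦❓❓❓
❓❓❓❓❓❓❓❓❓❓❓
❓❓❓❓❓❓❓❓❓❓❓
❓❓❓❓❓❓❓❓❓❓❓

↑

⬛⬛⬛⬛⬛⬛⬛⬛⬛⬛⬛
⬛⬛⬛⬛⬛⬛⬛⬛⬛⬛⬛
❓❓❓❓❓❓❓❓❓❓❓
❓❓🟫🟩🟫⬜⬜🟫❓❓❓
❓❓🟩⬜⬜⬜🟫🟩❓❓❓
❓❓⬜🟩🟫🔴🟦⬜❓❓❓
❓❓🟩⬛🟩⬜🟦🟩❓❓❓
❓❓🟩🟩🟩🟩🟫⬜❓❓❓
❓❓🟩🟩🟫🟫⬛🟦❓❓❓
❓❓❓❓❓❓❓❓❓❓❓
❓❓❓❓❓❓❓❓❓❓❓

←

⬛⬛⬛⬛⬛⬛⬛⬛⬛⬛⬛
⬛⬛⬛⬛⬛⬛⬛⬛⬛⬛⬛
❓❓❓❓❓❓❓❓❓❓❓
❓❓❓🟫🟩🟫⬜⬜🟫❓❓
❓❓❓🟩⬜⬜⬜🟫🟩❓❓
❓❓❓⬜🟩🔴🟩🟦⬜❓❓
❓❓❓🟩⬛🟩⬜🟦🟩❓❓
❓❓❓🟩🟩🟩🟩🟫⬜❓❓
❓❓❓🟩🟩🟫🟫⬛🟦❓❓
❓❓❓❓❓❓❓❓❓❓❓
❓❓❓❓❓❓❓❓❓❓❓

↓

⬛⬛⬛⬛⬛⬛⬛⬛⬛⬛⬛
❓❓❓❓❓❓❓❓❓❓❓
❓❓❓🟫🟩🟫⬜⬜🟫❓❓
❓❓❓🟩⬜⬜⬜🟫🟩❓❓
❓❓❓⬜🟩🟫🟩🟦⬜❓❓
❓❓❓🟩⬛🔴⬜🟦🟩❓❓
❓❓❓🟩🟩🟩🟩🟫⬜❓❓
❓❓❓🟩🟩🟫🟫⬛🟦❓❓
❓❓❓❓❓❓❓❓❓❓❓
❓❓❓❓❓❓❓❓❓❓❓
❓❓❓❓❓❓❓❓❓❓❓

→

⬛⬛⬛⬛⬛⬛⬛⬛⬛⬛⬛
❓❓❓❓❓❓❓❓❓❓❓
❓❓🟫🟩🟫⬜⬜🟫❓❓❓
❓❓🟩⬜⬜⬜🟫🟩❓❓❓
❓❓⬜🟩🟫🟩🟦⬜❓❓❓
❓❓🟩⬛🟩🔴🟦🟩❓❓❓
❓❓🟩🟩🟩🟩🟫⬜❓❓❓
❓❓🟩🟩🟫🟫⬛🟦❓❓❓
❓❓❓❓❓❓❓❓❓❓❓
❓❓❓❓❓❓❓❓❓❓❓
❓❓❓❓❓❓❓❓❓❓❓

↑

⬛⬛⬛⬛⬛⬛⬛⬛⬛⬛⬛
⬛⬛⬛⬛⬛⬛⬛⬛⬛⬛⬛
❓❓❓❓❓❓❓❓❓❓❓
❓❓🟫🟩🟫⬜⬜🟫❓❓❓
❓❓🟩⬜⬜⬜🟫🟩❓❓❓
❓❓⬜🟩🟫🔴🟦⬜❓❓❓
❓❓🟩⬛🟩⬜🟦🟩❓❓❓
❓❓🟩🟩🟩🟩🟫⬜❓❓❓
❓❓🟩🟩🟫🟫⬛🟦❓❓❓
❓❓❓❓❓❓❓❓❓❓❓
❓❓❓❓❓❓❓❓❓❓❓

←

⬛⬛⬛⬛⬛⬛⬛⬛⬛⬛⬛
⬛⬛⬛⬛⬛⬛⬛⬛⬛⬛⬛
❓❓❓❓❓❓❓❓❓❓❓
❓❓❓🟫🟩🟫⬜⬜🟫❓❓
❓❓❓🟩⬜⬜⬜🟫🟩❓❓
❓❓❓⬜🟩🔴🟩🟦⬜❓❓
❓❓❓🟩⬛🟩⬜🟦🟩❓❓
❓❓❓🟩🟩🟩🟩🟫⬜❓❓
❓❓❓🟩🟩🟫🟫⬛🟦❓❓
❓❓❓❓❓❓❓❓❓❓❓
❓❓❓❓❓❓❓❓❓❓❓

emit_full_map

🟫🟩🟫⬜⬜🟫
🟩⬜⬜⬜🟫🟩
⬜🟩🔴🟩🟦⬜
🟩⬛🟩⬜🟦🟩
🟩🟩🟩🟩🟫⬜
🟩🟩🟫🟫⬛🟦

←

⬛⬛⬛⬛⬛⬛⬛⬛⬛⬛⬛
⬛⬛⬛⬛⬛⬛⬛⬛⬛⬛⬛
❓❓❓❓❓❓❓❓❓❓❓
❓❓❓🟩🟫🟩🟫⬜⬜🟫❓
❓❓❓🟩🟩⬜⬜⬜🟫🟩❓
❓❓❓🟩⬜🔴🟫🟩🟦⬜❓
❓❓❓⬜🟩⬛🟩⬜🟦🟩❓
❓❓❓🟩🟩🟩🟩🟩🟫⬜❓
❓❓❓❓🟩🟩🟫🟫⬛🟦❓
❓❓❓❓❓❓❓❓❓❓❓
❓❓❓❓❓❓❓❓❓❓❓

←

⬛⬛⬛⬛⬛⬛⬛⬛⬛⬛⬛
⬛⬛⬛⬛⬛⬛⬛⬛⬛⬛⬛
❓❓❓❓❓❓❓❓❓❓❓
❓❓❓⬜🟩🟫🟩🟫⬜⬜🟫
❓❓❓🟩🟩🟩⬜⬜⬜🟫🟩
❓❓❓⬜🟩🔴🟩🟫🟩🟦⬜
❓❓❓🟩⬜🟩⬛🟩⬜🟦🟩
❓❓❓🟫🟩🟩🟩🟩🟩🟫⬜
❓❓❓❓❓🟩🟩🟫🟫⬛🟦
❓❓❓❓❓❓❓❓❓❓❓
❓❓❓❓❓❓❓❓❓❓❓

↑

⬛⬛⬛⬛⬛⬛⬛⬛⬛⬛⬛
⬛⬛⬛⬛⬛⬛⬛⬛⬛⬛⬛
⬛⬛⬛⬛⬛⬛⬛⬛⬛⬛⬛
❓❓❓🟩🟫⬛⬛⬜❓❓❓
❓❓❓⬜🟩🟫🟩🟫⬜⬜🟫
❓❓❓🟩🟩🔴⬜⬜⬜🟫🟩
❓❓❓⬜🟩⬜🟩🟫🟩🟦⬜
❓❓❓🟩⬜🟩⬛🟩⬜🟦🟩
❓❓❓🟫🟩🟩🟩🟩🟩🟫⬜
❓❓❓❓❓🟩🟩🟫🟫⬛🟦
❓❓❓❓❓❓❓❓❓❓❓

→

⬛⬛⬛⬛⬛⬛⬛⬛⬛⬛⬛
⬛⬛⬛⬛⬛⬛⬛⬛⬛⬛⬛
⬛⬛⬛⬛⬛⬛⬛⬛⬛⬛⬛
❓❓🟩🟫⬛⬛⬜🟫❓❓❓
❓❓⬜🟩🟫🟩🟫⬜⬜🟫❓
❓❓🟩🟩🟩🔴⬜⬜🟫🟩❓
❓❓⬜🟩⬜🟩🟫🟩🟦⬜❓
❓❓🟩⬜🟩⬛🟩⬜🟦🟩❓
❓❓🟫🟩🟩🟩🟩🟩🟫⬜❓
❓❓❓❓🟩🟩🟫🟫⬛🟦❓
❓❓❓❓❓❓❓❓❓❓❓

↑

⬛⬛⬛⬛⬛⬛⬛⬛⬛⬛⬛
⬛⬛⬛⬛⬛⬛⬛⬛⬛⬛⬛
⬛⬛⬛⬛⬛⬛⬛⬛⬛⬛⬛
⬛⬛⬛⬛⬛⬛⬛⬛⬛⬛⬛
❓❓🟩🟫⬛⬛⬜🟫❓❓❓
❓❓⬜🟩🟫🔴🟫⬜⬜🟫❓
❓❓🟩🟩🟩⬜⬜⬜🟫🟩❓
❓❓⬜🟩⬜🟩🟫🟩🟦⬜❓
❓❓🟩⬜🟩⬛🟩⬜🟦🟩❓
❓❓🟫🟩🟩🟩🟩🟩🟫⬜❓
❓❓❓❓🟩🟩🟫🟫⬛🟦❓

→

⬛⬛⬛⬛⬛⬛⬛⬛⬛⬛⬛
⬛⬛⬛⬛⬛⬛⬛⬛⬛⬛⬛
⬛⬛⬛⬛⬛⬛⬛⬛⬛⬛⬛
⬛⬛⬛⬛⬛⬛⬛⬛⬛⬛⬛
❓🟩🟫⬛⬛⬜🟫🟫❓❓❓
❓⬜🟩🟫🟩🔴⬜⬜🟫❓❓
❓🟩🟩🟩⬜⬜⬜🟫🟩❓❓
❓⬜🟩⬜🟩🟫🟩🟦⬜❓❓
❓🟩⬜🟩⬛🟩⬜🟦🟩❓❓
❓🟫🟩🟩🟩🟩🟩🟫⬜❓❓
❓❓❓🟩🟩🟫🟫⬛🟦❓❓

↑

⬛⬛⬛⬛⬛⬛⬛⬛⬛⬛⬛
⬛⬛⬛⬛⬛⬛⬛⬛⬛⬛⬛
⬛⬛⬛⬛⬛⬛⬛⬛⬛⬛⬛
⬛⬛⬛⬛⬛⬛⬛⬛⬛⬛⬛
⬛⬛⬛⬛⬛⬛⬛⬛⬛⬛⬛
❓🟩🟫⬛⬛🔴🟫🟫❓❓❓
❓⬜🟩🟫🟩🟫⬜⬜🟫❓❓
❓🟩🟩🟩⬜⬜⬜🟫🟩❓❓
❓⬜🟩⬜🟩🟫🟩🟦⬜❓❓
❓🟩⬜🟩⬛🟩⬜🟦🟩❓❓
❓🟫🟩🟩🟩🟩🟩🟫⬜❓❓

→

⬛⬛⬛⬛⬛⬛⬛⬛⬛⬛⬛
⬛⬛⬛⬛⬛⬛⬛⬛⬛⬛⬛
⬛⬛⬛⬛⬛⬛⬛⬛⬛⬛⬛
⬛⬛⬛⬛⬛⬛⬛⬛⬛⬛⬛
⬛⬛⬛⬛⬛⬛⬛⬛⬛⬛⬛
🟩🟫⬛⬛⬜🔴🟫🟫❓❓❓
⬜🟩🟫🟩🟫⬜⬜🟫❓❓❓
🟩🟩🟩⬜⬜⬜🟫🟩❓❓❓
⬜🟩⬜🟩🟫🟩🟦⬜❓❓❓
🟩⬜🟩⬛🟩⬜🟦🟩❓❓❓
🟫🟩🟩🟩🟩🟩🟫⬜❓❓❓

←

⬛⬛⬛⬛⬛⬛⬛⬛⬛⬛⬛
⬛⬛⬛⬛⬛⬛⬛⬛⬛⬛⬛
⬛⬛⬛⬛⬛⬛⬛⬛⬛⬛⬛
⬛⬛⬛⬛⬛⬛⬛⬛⬛⬛⬛
⬛⬛⬛⬛⬛⬛⬛⬛⬛⬛⬛
❓🟩🟫⬛⬛🔴🟫🟫🟫❓❓
❓⬜🟩🟫🟩🟫⬜⬜🟫❓❓
❓🟩🟩🟩⬜⬜⬜🟫🟩❓❓
❓⬜🟩⬜🟩🟫🟩🟦⬜❓❓
❓🟩⬜🟩⬛🟩⬜🟦🟩❓❓
❓🟫🟩🟩🟩🟩🟩🟫⬜❓❓

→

⬛⬛⬛⬛⬛⬛⬛⬛⬛⬛⬛
⬛⬛⬛⬛⬛⬛⬛⬛⬛⬛⬛
⬛⬛⬛⬛⬛⬛⬛⬛⬛⬛⬛
⬛⬛⬛⬛⬛⬛⬛⬛⬛⬛⬛
⬛⬛⬛⬛⬛⬛⬛⬛⬛⬛⬛
🟩🟫⬛⬛⬜🔴🟫🟫❓❓❓
⬜🟩🟫🟩🟫⬜⬜🟫❓❓❓
🟩🟩🟩⬜⬜⬜🟫🟩❓❓❓
⬜🟩⬜🟩🟫🟩🟦⬜❓❓❓
🟩⬜🟩⬛🟩⬜🟦🟩❓❓❓
🟫🟩🟩🟩🟩🟩🟫⬜❓❓❓

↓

⬛⬛⬛⬛⬛⬛⬛⬛⬛⬛⬛
⬛⬛⬛⬛⬛⬛⬛⬛⬛⬛⬛
⬛⬛⬛⬛⬛⬛⬛⬛⬛⬛⬛
⬛⬛⬛⬛⬛⬛⬛⬛⬛⬛⬛
🟩🟫⬛⬛⬜🟫🟫🟫❓❓❓
⬜🟩🟫🟩🟫🔴⬜🟫❓❓❓
🟩🟩🟩⬜⬜⬜🟫🟩❓❓❓
⬜🟩⬜🟩🟫🟩🟦⬜❓❓❓
🟩⬜🟩⬛🟩⬜🟦🟩❓❓❓
🟫🟩🟩🟩🟩🟩🟫⬜❓❓❓
❓❓🟩🟩🟫🟫⬛🟦❓❓❓


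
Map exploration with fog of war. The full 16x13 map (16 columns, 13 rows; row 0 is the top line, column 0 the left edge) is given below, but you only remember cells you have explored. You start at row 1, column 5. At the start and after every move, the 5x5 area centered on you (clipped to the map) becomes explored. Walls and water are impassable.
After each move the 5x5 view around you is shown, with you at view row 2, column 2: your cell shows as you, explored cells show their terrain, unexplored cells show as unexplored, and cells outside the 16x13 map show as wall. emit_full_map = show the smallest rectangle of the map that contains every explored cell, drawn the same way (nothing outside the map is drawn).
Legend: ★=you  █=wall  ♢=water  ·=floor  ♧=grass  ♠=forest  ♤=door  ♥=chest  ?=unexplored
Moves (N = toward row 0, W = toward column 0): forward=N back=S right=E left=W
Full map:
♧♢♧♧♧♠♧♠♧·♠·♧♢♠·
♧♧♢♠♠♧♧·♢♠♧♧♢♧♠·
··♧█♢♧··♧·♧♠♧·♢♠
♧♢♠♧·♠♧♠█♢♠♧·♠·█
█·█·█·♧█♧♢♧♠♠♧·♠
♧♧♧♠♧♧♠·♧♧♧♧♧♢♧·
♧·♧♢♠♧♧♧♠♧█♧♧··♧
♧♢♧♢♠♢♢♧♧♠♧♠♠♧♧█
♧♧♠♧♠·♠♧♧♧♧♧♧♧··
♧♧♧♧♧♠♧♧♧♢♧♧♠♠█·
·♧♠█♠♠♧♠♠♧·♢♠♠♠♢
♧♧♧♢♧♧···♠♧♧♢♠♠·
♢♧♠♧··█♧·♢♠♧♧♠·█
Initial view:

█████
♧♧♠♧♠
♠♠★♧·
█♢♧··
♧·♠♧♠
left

█████
♧♧♧♠♧
♢♠★♧♧
♧█♢♧·
♠♧·♠♧

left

█████
♢♧♧♧♠
♧♢★♠♧
·♧█♢♧
♢♠♧·♠

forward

█████
█████
♢♧★♧♠
♧♢♠♠♧
·♧█♢♧

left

█████
█████
♧♢★♧♧
♧♧♢♠♠
··♧█♢

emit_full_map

♧♢★♧♧♠♧♠
♧♧♢♠♠♧♧·
··♧█♢♧··
?♢♠♧·♠♧♠

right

█████
█████
♢♧★♧♠
♧♢♠♠♧
·♧█♢♧

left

█████
█████
♧♢★♧♧
♧♧♢♠♠
··♧█♢


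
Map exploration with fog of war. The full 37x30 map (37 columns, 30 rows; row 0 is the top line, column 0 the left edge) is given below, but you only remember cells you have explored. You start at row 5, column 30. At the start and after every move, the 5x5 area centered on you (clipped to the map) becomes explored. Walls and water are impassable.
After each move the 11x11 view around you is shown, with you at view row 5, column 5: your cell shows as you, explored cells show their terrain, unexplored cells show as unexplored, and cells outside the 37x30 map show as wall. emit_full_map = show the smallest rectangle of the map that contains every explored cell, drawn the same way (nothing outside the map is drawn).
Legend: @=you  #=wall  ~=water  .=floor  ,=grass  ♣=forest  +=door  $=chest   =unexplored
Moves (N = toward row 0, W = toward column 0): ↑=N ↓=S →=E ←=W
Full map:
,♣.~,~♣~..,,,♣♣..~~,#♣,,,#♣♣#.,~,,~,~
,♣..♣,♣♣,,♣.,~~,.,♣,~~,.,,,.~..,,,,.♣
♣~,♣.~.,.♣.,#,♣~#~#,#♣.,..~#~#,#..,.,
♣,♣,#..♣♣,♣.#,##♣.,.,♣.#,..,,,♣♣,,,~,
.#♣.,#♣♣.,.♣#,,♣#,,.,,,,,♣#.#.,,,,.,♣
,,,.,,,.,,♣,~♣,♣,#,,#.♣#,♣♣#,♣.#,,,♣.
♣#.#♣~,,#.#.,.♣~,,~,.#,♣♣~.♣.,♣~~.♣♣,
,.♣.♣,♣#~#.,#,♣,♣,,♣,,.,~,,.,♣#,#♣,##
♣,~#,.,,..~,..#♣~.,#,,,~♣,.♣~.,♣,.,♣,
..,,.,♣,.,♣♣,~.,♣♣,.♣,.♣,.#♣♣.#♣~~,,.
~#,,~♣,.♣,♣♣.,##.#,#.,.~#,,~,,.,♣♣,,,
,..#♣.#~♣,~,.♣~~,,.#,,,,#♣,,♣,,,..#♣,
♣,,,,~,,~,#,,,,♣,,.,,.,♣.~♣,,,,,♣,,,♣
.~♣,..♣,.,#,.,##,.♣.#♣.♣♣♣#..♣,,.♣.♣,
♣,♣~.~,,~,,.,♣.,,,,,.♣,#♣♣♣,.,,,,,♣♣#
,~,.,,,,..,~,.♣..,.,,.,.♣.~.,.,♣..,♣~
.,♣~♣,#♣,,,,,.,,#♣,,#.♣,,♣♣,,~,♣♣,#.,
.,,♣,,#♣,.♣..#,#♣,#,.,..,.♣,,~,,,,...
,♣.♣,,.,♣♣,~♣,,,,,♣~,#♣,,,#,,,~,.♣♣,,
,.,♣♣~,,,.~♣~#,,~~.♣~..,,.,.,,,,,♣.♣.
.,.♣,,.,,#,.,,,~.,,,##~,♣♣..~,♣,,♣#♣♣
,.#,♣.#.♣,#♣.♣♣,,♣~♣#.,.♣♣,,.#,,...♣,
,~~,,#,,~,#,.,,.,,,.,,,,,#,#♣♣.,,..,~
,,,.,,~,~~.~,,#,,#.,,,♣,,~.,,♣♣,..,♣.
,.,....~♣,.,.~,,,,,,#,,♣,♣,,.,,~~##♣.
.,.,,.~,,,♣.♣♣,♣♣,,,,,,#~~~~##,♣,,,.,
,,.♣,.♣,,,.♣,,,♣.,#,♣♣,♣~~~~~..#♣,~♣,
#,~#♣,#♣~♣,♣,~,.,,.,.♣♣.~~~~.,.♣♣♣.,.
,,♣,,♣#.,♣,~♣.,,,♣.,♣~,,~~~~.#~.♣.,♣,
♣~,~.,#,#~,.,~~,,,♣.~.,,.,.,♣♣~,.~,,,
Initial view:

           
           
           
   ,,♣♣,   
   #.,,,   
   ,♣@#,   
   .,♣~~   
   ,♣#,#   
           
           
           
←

           
           
           
   ,,,♣♣,  
   .#.,,,  
   #,@.#,  
   ♣.,♣~~  
   .,♣#,#  
           
           
           

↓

           
           
   ,,,♣♣,  
   .#.,,,  
   #,♣.#,  
   ♣.@♣~~  
   .,♣#,#  
   ♣~.,♣   
           
           
           

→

           
           
  ,,,♣♣,   
  .#.,,,   
  #,♣.#,   
  ♣.,@~~   
  .,♣#,#   
  ♣~.,♣,   
           
           
           

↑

           
           
           
  ,,,♣♣,   
  .#.,,,   
  #,♣@#,   
  ♣.,♣~~   
  .,♣#,#   
  ♣~.,♣,   
           
           

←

           
           
           
   ,,,♣♣,  
   .#.,,,  
   #,@.#,  
   ♣.,♣~~  
   .,♣#,#  
   ♣~.,♣,  
           
           

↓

           
           
   ,,,♣♣,  
   .#.,,,  
   #,♣.#,  
   ♣.@♣~~  
   .,♣#,#  
   ♣~.,♣,  
           
           
           

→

           
           
  ,,,♣♣,   
  .#.,,,   
  #,♣.#,   
  ♣.,@~~   
  .,♣#,#   
  ♣~.,♣,   
           
           
           

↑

           
           
           
  ,,,♣♣,   
  .#.,,,   
  #,♣@#,   
  ♣.,♣~~   
  .,♣#,#   
  ♣~.,♣,   
           
           


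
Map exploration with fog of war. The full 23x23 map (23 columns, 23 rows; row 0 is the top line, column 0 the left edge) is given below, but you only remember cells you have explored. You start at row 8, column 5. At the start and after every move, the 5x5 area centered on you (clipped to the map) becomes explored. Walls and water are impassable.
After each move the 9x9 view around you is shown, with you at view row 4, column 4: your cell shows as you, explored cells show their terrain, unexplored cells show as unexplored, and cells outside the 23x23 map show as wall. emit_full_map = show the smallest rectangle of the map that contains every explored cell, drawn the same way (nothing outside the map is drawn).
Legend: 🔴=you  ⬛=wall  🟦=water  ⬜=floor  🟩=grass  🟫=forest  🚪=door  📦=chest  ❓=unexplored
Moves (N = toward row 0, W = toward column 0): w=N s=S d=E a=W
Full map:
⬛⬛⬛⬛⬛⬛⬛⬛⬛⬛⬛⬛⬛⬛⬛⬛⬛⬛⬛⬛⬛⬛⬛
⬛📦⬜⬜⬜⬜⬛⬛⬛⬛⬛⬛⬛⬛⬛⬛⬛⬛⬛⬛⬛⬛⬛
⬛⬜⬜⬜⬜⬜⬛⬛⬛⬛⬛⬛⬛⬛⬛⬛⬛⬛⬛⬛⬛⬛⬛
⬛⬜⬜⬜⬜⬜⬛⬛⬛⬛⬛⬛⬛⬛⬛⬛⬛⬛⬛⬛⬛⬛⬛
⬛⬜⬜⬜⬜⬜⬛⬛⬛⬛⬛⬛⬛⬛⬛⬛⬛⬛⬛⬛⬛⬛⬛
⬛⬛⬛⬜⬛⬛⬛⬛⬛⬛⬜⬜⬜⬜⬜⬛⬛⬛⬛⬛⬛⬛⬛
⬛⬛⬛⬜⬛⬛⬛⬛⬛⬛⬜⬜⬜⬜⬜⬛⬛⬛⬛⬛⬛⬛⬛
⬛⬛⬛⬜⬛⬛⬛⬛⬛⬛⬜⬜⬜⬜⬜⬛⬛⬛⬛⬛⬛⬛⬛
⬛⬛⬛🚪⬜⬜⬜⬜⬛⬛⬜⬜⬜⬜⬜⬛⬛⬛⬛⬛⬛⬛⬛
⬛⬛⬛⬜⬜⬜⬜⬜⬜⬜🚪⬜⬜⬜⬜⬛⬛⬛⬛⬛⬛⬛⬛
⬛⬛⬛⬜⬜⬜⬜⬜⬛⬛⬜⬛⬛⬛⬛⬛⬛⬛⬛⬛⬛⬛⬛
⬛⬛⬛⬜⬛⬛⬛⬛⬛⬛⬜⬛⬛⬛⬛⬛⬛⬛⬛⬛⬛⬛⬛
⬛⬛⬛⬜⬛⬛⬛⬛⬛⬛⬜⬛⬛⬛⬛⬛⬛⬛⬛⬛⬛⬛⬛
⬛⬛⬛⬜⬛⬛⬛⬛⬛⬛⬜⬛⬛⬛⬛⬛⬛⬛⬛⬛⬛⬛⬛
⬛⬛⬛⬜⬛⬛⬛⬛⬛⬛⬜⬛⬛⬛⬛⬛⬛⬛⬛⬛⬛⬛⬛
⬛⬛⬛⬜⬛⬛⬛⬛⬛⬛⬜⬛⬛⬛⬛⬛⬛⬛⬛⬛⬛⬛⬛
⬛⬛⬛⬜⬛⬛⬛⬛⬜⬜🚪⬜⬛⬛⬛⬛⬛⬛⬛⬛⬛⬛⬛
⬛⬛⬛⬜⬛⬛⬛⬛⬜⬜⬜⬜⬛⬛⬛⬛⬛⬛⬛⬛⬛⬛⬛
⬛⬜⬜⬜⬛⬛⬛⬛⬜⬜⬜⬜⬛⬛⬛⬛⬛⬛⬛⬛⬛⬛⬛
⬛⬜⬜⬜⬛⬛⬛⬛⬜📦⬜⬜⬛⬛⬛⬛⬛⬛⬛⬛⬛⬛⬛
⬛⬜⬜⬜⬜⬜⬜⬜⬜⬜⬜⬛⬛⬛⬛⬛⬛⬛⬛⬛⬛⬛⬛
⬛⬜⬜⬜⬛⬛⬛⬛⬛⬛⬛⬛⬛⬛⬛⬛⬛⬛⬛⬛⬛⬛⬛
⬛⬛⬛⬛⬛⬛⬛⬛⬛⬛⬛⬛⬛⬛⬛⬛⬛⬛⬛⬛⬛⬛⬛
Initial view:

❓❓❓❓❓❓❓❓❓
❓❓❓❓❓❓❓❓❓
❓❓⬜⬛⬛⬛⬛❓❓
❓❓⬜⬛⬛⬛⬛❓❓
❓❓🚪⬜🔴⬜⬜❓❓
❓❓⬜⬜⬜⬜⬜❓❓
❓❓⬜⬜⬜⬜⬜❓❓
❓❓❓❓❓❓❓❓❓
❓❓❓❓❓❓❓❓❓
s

❓❓❓❓❓❓❓❓❓
❓❓⬜⬛⬛⬛⬛❓❓
❓❓⬜⬛⬛⬛⬛❓❓
❓❓🚪⬜⬜⬜⬜❓❓
❓❓⬜⬜🔴⬜⬜❓❓
❓❓⬜⬜⬜⬜⬜❓❓
❓❓⬜⬛⬛⬛⬛❓❓
❓❓❓❓❓❓❓❓❓
❓❓❓❓❓❓❓❓❓

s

❓❓⬜⬛⬛⬛⬛❓❓
❓❓⬜⬛⬛⬛⬛❓❓
❓❓🚪⬜⬜⬜⬜❓❓
❓❓⬜⬜⬜⬜⬜❓❓
❓❓⬜⬜🔴⬜⬜❓❓
❓❓⬜⬛⬛⬛⬛❓❓
❓❓⬜⬛⬛⬛⬛❓❓
❓❓❓❓❓❓❓❓❓
❓❓❓❓❓❓❓❓❓

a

❓❓❓⬜⬛⬛⬛⬛❓
❓❓❓⬜⬛⬛⬛⬛❓
❓❓⬛🚪⬜⬜⬜⬜❓
❓❓⬛⬜⬜⬜⬜⬜❓
❓❓⬛⬜🔴⬜⬜⬜❓
❓❓⬛⬜⬛⬛⬛⬛❓
❓❓⬛⬜⬛⬛⬛⬛❓
❓❓❓❓❓❓❓❓❓
❓❓❓❓❓❓❓❓❓

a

⬛❓❓❓⬜⬛⬛⬛⬛
⬛❓❓❓⬜⬛⬛⬛⬛
⬛❓⬛⬛🚪⬜⬜⬜⬜
⬛❓⬛⬛⬜⬜⬜⬜⬜
⬛❓⬛⬛🔴⬜⬜⬜⬜
⬛❓⬛⬛⬜⬛⬛⬛⬛
⬛❓⬛⬛⬜⬛⬛⬛⬛
⬛❓❓❓❓❓❓❓❓
⬛❓❓❓❓❓❓❓❓

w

⬛❓❓❓❓❓❓❓❓
⬛❓❓❓⬜⬛⬛⬛⬛
⬛❓⬛⬛⬜⬛⬛⬛⬛
⬛❓⬛⬛🚪⬜⬜⬜⬜
⬛❓⬛⬛🔴⬜⬜⬜⬜
⬛❓⬛⬛⬜⬜⬜⬜⬜
⬛❓⬛⬛⬜⬛⬛⬛⬛
⬛❓⬛⬛⬜⬛⬛⬛⬛
⬛❓❓❓❓❓❓❓❓

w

⬛❓❓❓❓❓❓❓❓
⬛❓❓❓❓❓❓❓❓
⬛❓⬛⬛⬜⬛⬛⬛⬛
⬛❓⬛⬛⬜⬛⬛⬛⬛
⬛❓⬛⬛🔴⬜⬜⬜⬜
⬛❓⬛⬛⬜⬜⬜⬜⬜
⬛❓⬛⬛⬜⬜⬜⬜⬜
⬛❓⬛⬛⬜⬛⬛⬛⬛
⬛❓⬛⬛⬜⬛⬛⬛⬛

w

⬛❓❓❓❓❓❓❓❓
⬛❓❓❓❓❓❓❓❓
⬛❓⬛⬛⬜⬛⬛❓❓
⬛❓⬛⬛⬜⬛⬛⬛⬛
⬛❓⬛⬛🔴⬛⬛⬛⬛
⬛❓⬛⬛🚪⬜⬜⬜⬜
⬛❓⬛⬛⬜⬜⬜⬜⬜
⬛❓⬛⬛⬜⬜⬜⬜⬜
⬛❓⬛⬛⬜⬛⬛⬛⬛

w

⬛❓❓❓❓❓❓❓❓
⬛❓❓❓❓❓❓❓❓
⬛❓⬜⬜⬜⬜⬜❓❓
⬛❓⬛⬛⬜⬛⬛❓❓
⬛❓⬛⬛🔴⬛⬛⬛⬛
⬛❓⬛⬛⬜⬛⬛⬛⬛
⬛❓⬛⬛🚪⬜⬜⬜⬜
⬛❓⬛⬛⬜⬜⬜⬜⬜
⬛❓⬛⬛⬜⬜⬜⬜⬜

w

⬛❓❓❓❓❓❓❓❓
⬛❓❓❓❓❓❓❓❓
⬛❓⬜⬜⬜⬜⬜❓❓
⬛❓⬜⬜⬜⬜⬜❓❓
⬛❓⬛⬛🔴⬛⬛❓❓
⬛❓⬛⬛⬜⬛⬛⬛⬛
⬛❓⬛⬛⬜⬛⬛⬛⬛
⬛❓⬛⬛🚪⬜⬜⬜⬜
⬛❓⬛⬛⬜⬜⬜⬜⬜

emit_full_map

⬜⬜⬜⬜⬜❓❓
⬜⬜⬜⬜⬜❓❓
⬛⬛🔴⬛⬛❓❓
⬛⬛⬜⬛⬛⬛⬛
⬛⬛⬜⬛⬛⬛⬛
⬛⬛🚪⬜⬜⬜⬜
⬛⬛⬜⬜⬜⬜⬜
⬛⬛⬜⬜⬜⬜⬜
⬛⬛⬜⬛⬛⬛⬛
⬛⬛⬜⬛⬛⬛⬛

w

⬛❓❓❓❓❓❓❓❓
⬛❓❓❓❓❓❓❓❓
⬛❓⬜⬜⬜⬜⬜❓❓
⬛❓⬜⬜⬜⬜⬜❓❓
⬛❓⬜⬜🔴⬜⬜❓❓
⬛❓⬛⬛⬜⬛⬛❓❓
⬛❓⬛⬛⬜⬛⬛⬛⬛
⬛❓⬛⬛⬜⬛⬛⬛⬛
⬛❓⬛⬛🚪⬜⬜⬜⬜

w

⬛⬛⬛⬛⬛⬛⬛⬛⬛
⬛❓❓❓❓❓❓❓❓
⬛❓📦⬜⬜⬜⬜❓❓
⬛❓⬜⬜⬜⬜⬜❓❓
⬛❓⬜⬜🔴⬜⬜❓❓
⬛❓⬜⬜⬜⬜⬜❓❓
⬛❓⬛⬛⬜⬛⬛❓❓
⬛❓⬛⬛⬜⬛⬛⬛⬛
⬛❓⬛⬛⬜⬛⬛⬛⬛

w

⬛⬛⬛⬛⬛⬛⬛⬛⬛
⬛⬛⬛⬛⬛⬛⬛⬛⬛
⬛❓⬛⬛⬛⬛⬛❓❓
⬛❓📦⬜⬜⬜⬜❓❓
⬛❓⬜⬜🔴⬜⬜❓❓
⬛❓⬜⬜⬜⬜⬜❓❓
⬛❓⬜⬜⬜⬜⬜❓❓
⬛❓⬛⬛⬜⬛⬛❓❓
⬛❓⬛⬛⬜⬛⬛⬛⬛

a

⬛⬛⬛⬛⬛⬛⬛⬛⬛
⬛⬛⬛⬛⬛⬛⬛⬛⬛
⬛⬛⬛⬛⬛⬛⬛⬛❓
⬛⬛⬛📦⬜⬜⬜⬜❓
⬛⬛⬛⬜🔴⬜⬜⬜❓
⬛⬛⬛⬜⬜⬜⬜⬜❓
⬛⬛⬛⬜⬜⬜⬜⬜❓
⬛⬛❓⬛⬛⬜⬛⬛❓
⬛⬛❓⬛⬛⬜⬛⬛⬛

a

⬛⬛⬛⬛⬛⬛⬛⬛⬛
⬛⬛⬛⬛⬛⬛⬛⬛⬛
⬛⬛⬛⬛⬛⬛⬛⬛⬛
⬛⬛⬛⬛📦⬜⬜⬜⬜
⬛⬛⬛⬛🔴⬜⬜⬜⬜
⬛⬛⬛⬛⬜⬜⬜⬜⬜
⬛⬛⬛⬛⬜⬜⬜⬜⬜
⬛⬛⬛❓⬛⬛⬜⬛⬛
⬛⬛⬛❓⬛⬛⬜⬛⬛

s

⬛⬛⬛⬛⬛⬛⬛⬛⬛
⬛⬛⬛⬛⬛⬛⬛⬛⬛
⬛⬛⬛⬛📦⬜⬜⬜⬜
⬛⬛⬛⬛⬜⬜⬜⬜⬜
⬛⬛⬛⬛🔴⬜⬜⬜⬜
⬛⬛⬛⬛⬜⬜⬜⬜⬜
⬛⬛⬛⬛⬛⬛⬜⬛⬛
⬛⬛⬛❓⬛⬛⬜⬛⬛
⬛⬛⬛❓⬛⬛⬜⬛⬛

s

⬛⬛⬛⬛⬛⬛⬛⬛⬛
⬛⬛⬛⬛📦⬜⬜⬜⬜
⬛⬛⬛⬛⬜⬜⬜⬜⬜
⬛⬛⬛⬛⬜⬜⬜⬜⬜
⬛⬛⬛⬛🔴⬜⬜⬜⬜
⬛⬛⬛⬛⬛⬛⬜⬛⬛
⬛⬛⬛⬛⬛⬛⬜⬛⬛
⬛⬛⬛❓⬛⬛⬜⬛⬛
⬛⬛⬛❓⬛⬛🚪⬜⬜

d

⬛⬛⬛⬛⬛⬛⬛⬛❓
⬛⬛⬛📦⬜⬜⬜⬜❓
⬛⬛⬛⬜⬜⬜⬜⬜❓
⬛⬛⬛⬜⬜⬜⬜⬜❓
⬛⬛⬛⬜🔴⬜⬜⬜❓
⬛⬛⬛⬛⬛⬜⬛⬛❓
⬛⬛⬛⬛⬛⬜⬛⬛⬛
⬛⬛❓⬛⬛⬜⬛⬛⬛
⬛⬛❓⬛⬛🚪⬜⬜⬜

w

⬛⬛⬛⬛⬛⬛⬛⬛⬛
⬛⬛⬛⬛⬛⬛⬛⬛❓
⬛⬛⬛📦⬜⬜⬜⬜❓
⬛⬛⬛⬜⬜⬜⬜⬜❓
⬛⬛⬛⬜🔴⬜⬜⬜❓
⬛⬛⬛⬜⬜⬜⬜⬜❓
⬛⬛⬛⬛⬛⬜⬛⬛❓
⬛⬛⬛⬛⬛⬜⬛⬛⬛
⬛⬛❓⬛⬛⬜⬛⬛⬛

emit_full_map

⬛⬛⬛⬛⬛⬛❓❓
⬛📦⬜⬜⬜⬜❓❓
⬛⬜⬜⬜⬜⬜❓❓
⬛⬜🔴⬜⬜⬜❓❓
⬛⬜⬜⬜⬜⬜❓❓
⬛⬛⬛⬜⬛⬛❓❓
⬛⬛⬛⬜⬛⬛⬛⬛
❓⬛⬛⬜⬛⬛⬛⬛
❓⬛⬛🚪⬜⬜⬜⬜
❓⬛⬛⬜⬜⬜⬜⬜
❓⬛⬛⬜⬜⬜⬜⬜
❓⬛⬛⬜⬛⬛⬛⬛
❓⬛⬛⬜⬛⬛⬛⬛

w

⬛⬛⬛⬛⬛⬛⬛⬛⬛
⬛⬛⬛⬛⬛⬛⬛⬛⬛
⬛⬛⬛⬛⬛⬛⬛⬛❓
⬛⬛⬛📦⬜⬜⬜⬜❓
⬛⬛⬛⬜🔴⬜⬜⬜❓
⬛⬛⬛⬜⬜⬜⬜⬜❓
⬛⬛⬛⬜⬜⬜⬜⬜❓
⬛⬛⬛⬛⬛⬜⬛⬛❓
⬛⬛⬛⬛⬛⬜⬛⬛⬛

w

⬛⬛⬛⬛⬛⬛⬛⬛⬛
⬛⬛⬛⬛⬛⬛⬛⬛⬛
⬛⬛⬛⬛⬛⬛⬛⬛⬛
⬛⬛⬛⬛⬛⬛⬛⬛❓
⬛⬛⬛📦🔴⬜⬜⬜❓
⬛⬛⬛⬜⬜⬜⬜⬜❓
⬛⬛⬛⬜⬜⬜⬜⬜❓
⬛⬛⬛⬜⬜⬜⬜⬜❓
⬛⬛⬛⬛⬛⬜⬛⬛❓

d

⬛⬛⬛⬛⬛⬛⬛⬛⬛
⬛⬛⬛⬛⬛⬛⬛⬛⬛
⬛⬛⬛⬛⬛⬛⬛⬛⬛
⬛⬛⬛⬛⬛⬛⬛❓❓
⬛⬛📦⬜🔴⬜⬜❓❓
⬛⬛⬜⬜⬜⬜⬜❓❓
⬛⬛⬜⬜⬜⬜⬜❓❓
⬛⬛⬜⬜⬜⬜⬜❓❓
⬛⬛⬛⬛⬜⬛⬛❓❓

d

⬛⬛⬛⬛⬛⬛⬛⬛⬛
⬛⬛⬛⬛⬛⬛⬛⬛⬛
⬛⬛⬛⬛⬛⬛⬛⬛⬛
⬛⬛⬛⬛⬛⬛⬛❓❓
⬛📦⬜⬜🔴⬜⬛❓❓
⬛⬜⬜⬜⬜⬜⬛❓❓
⬛⬜⬜⬜⬜⬜⬛❓❓
⬛⬜⬜⬜⬜⬜❓❓❓
⬛⬛⬛⬜⬛⬛❓❓❓

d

⬛⬛⬛⬛⬛⬛⬛⬛⬛
⬛⬛⬛⬛⬛⬛⬛⬛⬛
⬛⬛⬛⬛⬛⬛⬛⬛⬛
⬛⬛⬛⬛⬛⬛⬛❓❓
📦⬜⬜⬜🔴⬛⬛❓❓
⬜⬜⬜⬜⬜⬛⬛❓❓
⬜⬜⬜⬜⬜⬛⬛❓❓
⬜⬜⬜⬜⬜❓❓❓❓
⬛⬛⬜⬛⬛❓❓❓❓

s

⬛⬛⬛⬛⬛⬛⬛⬛⬛
⬛⬛⬛⬛⬛⬛⬛⬛⬛
⬛⬛⬛⬛⬛⬛⬛❓❓
📦⬜⬜⬜⬜⬛⬛❓❓
⬜⬜⬜⬜🔴⬛⬛❓❓
⬜⬜⬜⬜⬜⬛⬛❓❓
⬜⬜⬜⬜⬜⬛⬛❓❓
⬛⬛⬜⬛⬛❓❓❓❓
⬛⬛⬜⬛⬛⬛⬛❓❓

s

⬛⬛⬛⬛⬛⬛⬛⬛⬛
⬛⬛⬛⬛⬛⬛⬛❓❓
📦⬜⬜⬜⬜⬛⬛❓❓
⬜⬜⬜⬜⬜⬛⬛❓❓
⬜⬜⬜⬜🔴⬛⬛❓❓
⬜⬜⬜⬜⬜⬛⬛❓❓
⬛⬛⬜⬛⬛⬛⬛❓❓
⬛⬛⬜⬛⬛⬛⬛❓❓
⬛⬛⬜⬛⬛⬛⬛❓❓

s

⬛⬛⬛⬛⬛⬛⬛❓❓
📦⬜⬜⬜⬜⬛⬛❓❓
⬜⬜⬜⬜⬜⬛⬛❓❓
⬜⬜⬜⬜⬜⬛⬛❓❓
⬜⬜⬜⬜🔴⬛⬛❓❓
⬛⬛⬜⬛⬛⬛⬛❓❓
⬛⬛⬜⬛⬛⬛⬛❓❓
⬛⬛⬜⬛⬛⬛⬛❓❓
⬛⬛🚪⬜⬜⬜⬜❓❓

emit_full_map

⬛⬛⬛⬛⬛⬛⬛⬛
⬛📦⬜⬜⬜⬜⬛⬛
⬛⬜⬜⬜⬜⬜⬛⬛
⬛⬜⬜⬜⬜⬜⬛⬛
⬛⬜⬜⬜⬜🔴⬛⬛
⬛⬛⬛⬜⬛⬛⬛⬛
⬛⬛⬛⬜⬛⬛⬛⬛
❓⬛⬛⬜⬛⬛⬛⬛
❓⬛⬛🚪⬜⬜⬜⬜
❓⬛⬛⬜⬜⬜⬜⬜
❓⬛⬛⬜⬜⬜⬜⬜
❓⬛⬛⬜⬛⬛⬛⬛
❓⬛⬛⬜⬛⬛⬛⬛

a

⬛⬛⬛⬛⬛⬛⬛⬛❓
⬛📦⬜⬜⬜⬜⬛⬛❓
⬛⬜⬜⬜⬜⬜⬛⬛❓
⬛⬜⬜⬜⬜⬜⬛⬛❓
⬛⬜⬜⬜🔴⬜⬛⬛❓
⬛⬛⬛⬜⬛⬛⬛⬛❓
⬛⬛⬛⬜⬛⬛⬛⬛❓
❓⬛⬛⬜⬛⬛⬛⬛❓
❓⬛⬛🚪⬜⬜⬜⬜❓

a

⬛⬛⬛⬛⬛⬛⬛⬛⬛
⬛⬛📦⬜⬜⬜⬜⬛⬛
⬛⬛⬜⬜⬜⬜⬜⬛⬛
⬛⬛⬜⬜⬜⬜⬜⬛⬛
⬛⬛⬜⬜🔴⬜⬜⬛⬛
⬛⬛⬛⬛⬜⬛⬛⬛⬛
⬛⬛⬛⬛⬜⬛⬛⬛⬛
⬛❓⬛⬛⬜⬛⬛⬛⬛
⬛❓⬛⬛🚪⬜⬜⬜⬜

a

⬛⬛⬛⬛⬛⬛⬛⬛⬛
⬛⬛⬛📦⬜⬜⬜⬜⬛
⬛⬛⬛⬜⬜⬜⬜⬜⬛
⬛⬛⬛⬜⬜⬜⬜⬜⬛
⬛⬛⬛⬜🔴⬜⬜⬜⬛
⬛⬛⬛⬛⬛⬜⬛⬛⬛
⬛⬛⬛⬛⬛⬜⬛⬛⬛
⬛⬛❓⬛⬛⬜⬛⬛⬛
⬛⬛❓⬛⬛🚪⬜⬜⬜

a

⬛⬛⬛⬛⬛⬛⬛⬛⬛
⬛⬛⬛⬛📦⬜⬜⬜⬜
⬛⬛⬛⬛⬜⬜⬜⬜⬜
⬛⬛⬛⬛⬜⬜⬜⬜⬜
⬛⬛⬛⬛🔴⬜⬜⬜⬜
⬛⬛⬛⬛⬛⬛⬜⬛⬛
⬛⬛⬛⬛⬛⬛⬜⬛⬛
⬛⬛⬛❓⬛⬛⬜⬛⬛
⬛⬛⬛❓⬛⬛🚪⬜⬜

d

⬛⬛⬛⬛⬛⬛⬛⬛⬛
⬛⬛⬛📦⬜⬜⬜⬜⬛
⬛⬛⬛⬜⬜⬜⬜⬜⬛
⬛⬛⬛⬜⬜⬜⬜⬜⬛
⬛⬛⬛⬜🔴⬜⬜⬜⬛
⬛⬛⬛⬛⬛⬜⬛⬛⬛
⬛⬛⬛⬛⬛⬜⬛⬛⬛
⬛⬛❓⬛⬛⬜⬛⬛⬛
⬛⬛❓⬛⬛🚪⬜⬜⬜

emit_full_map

⬛⬛⬛⬛⬛⬛⬛⬛
⬛📦⬜⬜⬜⬜⬛⬛
⬛⬜⬜⬜⬜⬜⬛⬛
⬛⬜⬜⬜⬜⬜⬛⬛
⬛⬜🔴⬜⬜⬜⬛⬛
⬛⬛⬛⬜⬛⬛⬛⬛
⬛⬛⬛⬜⬛⬛⬛⬛
❓⬛⬛⬜⬛⬛⬛⬛
❓⬛⬛🚪⬜⬜⬜⬜
❓⬛⬛⬜⬜⬜⬜⬜
❓⬛⬛⬜⬜⬜⬜⬜
❓⬛⬛⬜⬛⬛⬛⬛
❓⬛⬛⬜⬛⬛⬛⬛

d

⬛⬛⬛⬛⬛⬛⬛⬛⬛
⬛⬛📦⬜⬜⬜⬜⬛⬛
⬛⬛⬜⬜⬜⬜⬜⬛⬛
⬛⬛⬜⬜⬜⬜⬜⬛⬛
⬛⬛⬜⬜🔴⬜⬜⬛⬛
⬛⬛⬛⬛⬜⬛⬛⬛⬛
⬛⬛⬛⬛⬜⬛⬛⬛⬛
⬛❓⬛⬛⬜⬛⬛⬛⬛
⬛❓⬛⬛🚪⬜⬜⬜⬜

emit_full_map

⬛⬛⬛⬛⬛⬛⬛⬛
⬛📦⬜⬜⬜⬜⬛⬛
⬛⬜⬜⬜⬜⬜⬛⬛
⬛⬜⬜⬜⬜⬜⬛⬛
⬛⬜⬜🔴⬜⬜⬛⬛
⬛⬛⬛⬜⬛⬛⬛⬛
⬛⬛⬛⬜⬛⬛⬛⬛
❓⬛⬛⬜⬛⬛⬛⬛
❓⬛⬛🚪⬜⬜⬜⬜
❓⬛⬛⬜⬜⬜⬜⬜
❓⬛⬛⬜⬜⬜⬜⬜
❓⬛⬛⬜⬛⬛⬛⬛
❓⬛⬛⬜⬛⬛⬛⬛
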